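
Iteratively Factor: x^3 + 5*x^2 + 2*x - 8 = (x + 2)*(x^2 + 3*x - 4) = (x + 2)*(x + 4)*(x - 1)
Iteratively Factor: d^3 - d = (d)*(d^2 - 1) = d*(d + 1)*(d - 1)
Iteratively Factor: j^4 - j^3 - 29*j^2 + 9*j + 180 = (j + 4)*(j^3 - 5*j^2 - 9*j + 45) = (j + 3)*(j + 4)*(j^2 - 8*j + 15) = (j - 5)*(j + 3)*(j + 4)*(j - 3)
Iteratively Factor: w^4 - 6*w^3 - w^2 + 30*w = (w - 5)*(w^3 - w^2 - 6*w) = w*(w - 5)*(w^2 - w - 6) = w*(w - 5)*(w + 2)*(w - 3)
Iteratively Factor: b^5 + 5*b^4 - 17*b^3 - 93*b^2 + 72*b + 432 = (b - 3)*(b^4 + 8*b^3 + 7*b^2 - 72*b - 144) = (b - 3)*(b + 4)*(b^3 + 4*b^2 - 9*b - 36) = (b - 3)*(b + 3)*(b + 4)*(b^2 + b - 12) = (b - 3)*(b + 3)*(b + 4)^2*(b - 3)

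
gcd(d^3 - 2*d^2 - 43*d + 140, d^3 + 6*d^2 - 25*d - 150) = d - 5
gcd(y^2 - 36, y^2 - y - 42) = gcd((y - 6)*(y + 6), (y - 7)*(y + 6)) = y + 6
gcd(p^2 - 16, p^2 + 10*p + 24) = p + 4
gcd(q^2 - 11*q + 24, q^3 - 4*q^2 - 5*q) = 1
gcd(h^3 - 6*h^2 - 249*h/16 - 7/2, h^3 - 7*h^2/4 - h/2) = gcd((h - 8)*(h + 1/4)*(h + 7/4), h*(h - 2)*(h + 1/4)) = h + 1/4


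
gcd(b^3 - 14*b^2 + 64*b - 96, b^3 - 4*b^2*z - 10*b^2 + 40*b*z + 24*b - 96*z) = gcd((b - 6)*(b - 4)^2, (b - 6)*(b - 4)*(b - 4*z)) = b^2 - 10*b + 24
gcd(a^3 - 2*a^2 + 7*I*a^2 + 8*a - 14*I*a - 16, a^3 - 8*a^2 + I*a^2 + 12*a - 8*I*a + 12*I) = a - 2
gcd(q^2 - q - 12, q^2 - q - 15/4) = 1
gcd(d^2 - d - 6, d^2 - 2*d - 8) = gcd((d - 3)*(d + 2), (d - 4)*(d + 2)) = d + 2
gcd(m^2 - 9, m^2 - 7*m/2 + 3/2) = m - 3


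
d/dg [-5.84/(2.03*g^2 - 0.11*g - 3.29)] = (23.7104*g - 0.6424)/(-2.03*g^2 + 0.11*g + 3.29)^2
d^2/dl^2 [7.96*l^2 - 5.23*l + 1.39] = 15.9200000000000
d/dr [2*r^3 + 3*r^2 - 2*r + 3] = 6*r^2 + 6*r - 2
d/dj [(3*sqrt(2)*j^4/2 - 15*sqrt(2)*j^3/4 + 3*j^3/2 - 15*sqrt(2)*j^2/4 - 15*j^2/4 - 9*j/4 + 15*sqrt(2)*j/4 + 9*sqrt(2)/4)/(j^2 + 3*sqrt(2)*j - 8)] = 3*(4*sqrt(2)*j^5 - 5*sqrt(2)*j^4 + 38*j^4 - 52*sqrt(2)*j^3 - 60*j^3 - 75*j^2 + 100*sqrt(2)*j^2 + 80*j + 74*sqrt(2)*j - 40*sqrt(2) + 6)/(4*(j^4 + 6*sqrt(2)*j^3 + 2*j^2 - 48*sqrt(2)*j + 64))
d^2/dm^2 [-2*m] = 0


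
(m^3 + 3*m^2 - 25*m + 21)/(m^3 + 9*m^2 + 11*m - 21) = (m - 3)/(m + 3)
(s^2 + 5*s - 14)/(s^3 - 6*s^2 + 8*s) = (s + 7)/(s*(s - 4))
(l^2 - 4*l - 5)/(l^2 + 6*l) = (l^2 - 4*l - 5)/(l*(l + 6))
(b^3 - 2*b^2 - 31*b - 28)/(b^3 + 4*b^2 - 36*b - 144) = (b^2 - 6*b - 7)/(b^2 - 36)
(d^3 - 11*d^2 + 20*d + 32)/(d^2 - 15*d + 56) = (d^2 - 3*d - 4)/(d - 7)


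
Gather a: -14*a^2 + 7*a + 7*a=-14*a^2 + 14*a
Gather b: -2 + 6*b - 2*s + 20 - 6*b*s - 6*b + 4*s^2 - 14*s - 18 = -6*b*s + 4*s^2 - 16*s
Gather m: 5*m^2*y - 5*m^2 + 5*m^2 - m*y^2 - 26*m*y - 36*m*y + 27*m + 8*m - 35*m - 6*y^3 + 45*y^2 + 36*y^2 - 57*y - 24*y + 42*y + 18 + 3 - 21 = 5*m^2*y + m*(-y^2 - 62*y) - 6*y^3 + 81*y^2 - 39*y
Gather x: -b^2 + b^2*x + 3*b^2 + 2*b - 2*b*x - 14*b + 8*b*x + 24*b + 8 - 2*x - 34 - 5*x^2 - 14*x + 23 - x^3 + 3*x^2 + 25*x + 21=2*b^2 + 12*b - x^3 - 2*x^2 + x*(b^2 + 6*b + 9) + 18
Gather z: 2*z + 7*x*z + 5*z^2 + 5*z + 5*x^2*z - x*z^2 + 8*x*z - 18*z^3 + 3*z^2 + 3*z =-18*z^3 + z^2*(8 - x) + z*(5*x^2 + 15*x + 10)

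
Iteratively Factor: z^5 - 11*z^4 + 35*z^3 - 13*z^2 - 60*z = (z - 5)*(z^4 - 6*z^3 + 5*z^2 + 12*z) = (z - 5)*(z + 1)*(z^3 - 7*z^2 + 12*z) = (z - 5)*(z - 3)*(z + 1)*(z^2 - 4*z) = (z - 5)*(z - 4)*(z - 3)*(z + 1)*(z)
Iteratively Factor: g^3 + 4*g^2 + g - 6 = (g + 3)*(g^2 + g - 2) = (g + 2)*(g + 3)*(g - 1)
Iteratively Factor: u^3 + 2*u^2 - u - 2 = (u + 1)*(u^2 + u - 2) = (u - 1)*(u + 1)*(u + 2)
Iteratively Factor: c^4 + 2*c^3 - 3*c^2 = (c)*(c^3 + 2*c^2 - 3*c) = c^2*(c^2 + 2*c - 3) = c^2*(c + 3)*(c - 1)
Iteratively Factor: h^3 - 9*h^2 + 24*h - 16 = (h - 1)*(h^2 - 8*h + 16) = (h - 4)*(h - 1)*(h - 4)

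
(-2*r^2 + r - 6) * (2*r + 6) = -4*r^3 - 10*r^2 - 6*r - 36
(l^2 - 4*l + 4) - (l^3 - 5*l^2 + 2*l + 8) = -l^3 + 6*l^2 - 6*l - 4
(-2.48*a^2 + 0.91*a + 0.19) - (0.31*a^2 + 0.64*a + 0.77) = -2.79*a^2 + 0.27*a - 0.58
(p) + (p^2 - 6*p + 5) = p^2 - 5*p + 5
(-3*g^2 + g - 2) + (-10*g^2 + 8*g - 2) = -13*g^2 + 9*g - 4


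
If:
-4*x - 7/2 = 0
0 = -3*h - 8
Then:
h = -8/3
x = -7/8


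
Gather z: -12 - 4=-16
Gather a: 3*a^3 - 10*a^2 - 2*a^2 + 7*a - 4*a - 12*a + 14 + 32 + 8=3*a^3 - 12*a^2 - 9*a + 54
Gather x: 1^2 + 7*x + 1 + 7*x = 14*x + 2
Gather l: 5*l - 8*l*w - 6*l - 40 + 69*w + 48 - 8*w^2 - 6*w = l*(-8*w - 1) - 8*w^2 + 63*w + 8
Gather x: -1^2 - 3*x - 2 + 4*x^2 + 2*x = 4*x^2 - x - 3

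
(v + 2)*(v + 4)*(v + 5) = v^3 + 11*v^2 + 38*v + 40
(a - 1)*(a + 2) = a^2 + a - 2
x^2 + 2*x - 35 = (x - 5)*(x + 7)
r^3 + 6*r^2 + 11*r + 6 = (r + 1)*(r + 2)*(r + 3)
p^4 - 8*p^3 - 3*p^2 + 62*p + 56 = (p - 7)*(p - 4)*(p + 1)*(p + 2)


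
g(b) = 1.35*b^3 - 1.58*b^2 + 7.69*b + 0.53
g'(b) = 4.05*b^2 - 3.16*b + 7.69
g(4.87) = 156.43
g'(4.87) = 88.35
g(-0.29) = -1.87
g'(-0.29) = 8.95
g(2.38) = 28.08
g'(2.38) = 23.11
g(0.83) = 6.60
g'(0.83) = 7.86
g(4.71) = 142.76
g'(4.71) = 82.65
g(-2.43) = -46.86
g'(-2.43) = 39.28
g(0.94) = 7.48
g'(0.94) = 8.30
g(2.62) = 34.11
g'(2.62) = 27.21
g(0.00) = 0.53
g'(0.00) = 7.69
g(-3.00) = -73.21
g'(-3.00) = 53.62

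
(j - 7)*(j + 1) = j^2 - 6*j - 7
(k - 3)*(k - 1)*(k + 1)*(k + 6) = k^4 + 3*k^3 - 19*k^2 - 3*k + 18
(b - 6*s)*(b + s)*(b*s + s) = b^3*s - 5*b^2*s^2 + b^2*s - 6*b*s^3 - 5*b*s^2 - 6*s^3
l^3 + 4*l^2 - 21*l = l*(l - 3)*(l + 7)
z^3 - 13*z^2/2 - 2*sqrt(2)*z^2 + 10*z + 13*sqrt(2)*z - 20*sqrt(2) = (z - 4)*(z - 5/2)*(z - 2*sqrt(2))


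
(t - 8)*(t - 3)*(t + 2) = t^3 - 9*t^2 + 2*t + 48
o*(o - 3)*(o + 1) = o^3 - 2*o^2 - 3*o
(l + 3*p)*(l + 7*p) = l^2 + 10*l*p + 21*p^2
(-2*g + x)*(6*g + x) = -12*g^2 + 4*g*x + x^2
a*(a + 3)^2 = a^3 + 6*a^2 + 9*a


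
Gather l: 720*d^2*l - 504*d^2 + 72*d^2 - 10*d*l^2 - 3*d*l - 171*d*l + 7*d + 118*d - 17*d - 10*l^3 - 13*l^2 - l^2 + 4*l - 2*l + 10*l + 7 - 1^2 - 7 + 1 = -432*d^2 + 108*d - 10*l^3 + l^2*(-10*d - 14) + l*(720*d^2 - 174*d + 12)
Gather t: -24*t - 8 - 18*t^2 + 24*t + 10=2 - 18*t^2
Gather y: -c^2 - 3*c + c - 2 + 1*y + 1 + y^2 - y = -c^2 - 2*c + y^2 - 1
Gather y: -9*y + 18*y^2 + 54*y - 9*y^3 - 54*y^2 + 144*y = -9*y^3 - 36*y^2 + 189*y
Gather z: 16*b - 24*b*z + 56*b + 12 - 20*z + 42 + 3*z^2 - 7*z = 72*b + 3*z^2 + z*(-24*b - 27) + 54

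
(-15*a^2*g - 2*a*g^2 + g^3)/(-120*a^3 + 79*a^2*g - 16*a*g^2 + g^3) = g*(3*a + g)/(24*a^2 - 11*a*g + g^2)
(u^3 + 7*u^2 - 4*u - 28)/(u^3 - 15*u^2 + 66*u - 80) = (u^2 + 9*u + 14)/(u^2 - 13*u + 40)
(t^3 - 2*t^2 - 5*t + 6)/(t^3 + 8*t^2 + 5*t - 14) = (t - 3)/(t + 7)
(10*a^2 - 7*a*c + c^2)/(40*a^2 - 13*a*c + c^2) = (2*a - c)/(8*a - c)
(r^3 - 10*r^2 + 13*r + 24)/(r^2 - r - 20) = (-r^3 + 10*r^2 - 13*r - 24)/(-r^2 + r + 20)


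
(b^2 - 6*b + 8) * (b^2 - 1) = b^4 - 6*b^3 + 7*b^2 + 6*b - 8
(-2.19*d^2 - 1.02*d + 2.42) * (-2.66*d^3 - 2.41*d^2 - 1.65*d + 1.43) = 5.8254*d^5 + 7.9911*d^4 - 0.3655*d^3 - 7.2809*d^2 - 5.4516*d + 3.4606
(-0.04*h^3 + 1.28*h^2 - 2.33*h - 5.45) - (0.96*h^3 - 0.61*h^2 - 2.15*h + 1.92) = -1.0*h^3 + 1.89*h^2 - 0.18*h - 7.37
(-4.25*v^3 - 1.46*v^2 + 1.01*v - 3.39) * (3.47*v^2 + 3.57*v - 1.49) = -14.7475*v^5 - 20.2387*v^4 + 4.625*v^3 - 5.9822*v^2 - 13.6072*v + 5.0511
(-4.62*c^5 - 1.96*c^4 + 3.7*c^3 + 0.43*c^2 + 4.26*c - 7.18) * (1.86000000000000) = -8.5932*c^5 - 3.6456*c^4 + 6.882*c^3 + 0.7998*c^2 + 7.9236*c - 13.3548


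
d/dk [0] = 0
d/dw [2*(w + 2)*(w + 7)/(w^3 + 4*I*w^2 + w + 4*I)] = 2*(-(w + 2)*(w + 7)*(3*w^2 + 8*I*w + 1) + (2*w + 9)*(w^3 + 4*I*w^2 + w + 4*I))/(w^3 + 4*I*w^2 + w + 4*I)^2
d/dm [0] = 0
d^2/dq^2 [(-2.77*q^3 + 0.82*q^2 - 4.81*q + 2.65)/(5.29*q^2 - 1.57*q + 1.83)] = (1.13686837721616e-13*q^5 - 215.610818*q^3 + 445.069068*q^2 + 91.6720139999999*q - 60.390766)/(148.035889*q^6 - 131.805111*q^5 + 192.750672*q^4 - 95.062087*q^3 + 66.679344*q^2 - 15.773319*q + 6.128487)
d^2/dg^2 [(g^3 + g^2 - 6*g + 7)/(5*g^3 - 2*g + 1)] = 2*(25*g^6 - 420*g^5 + 1050*g^4 - 91*g^3 - 36*g^2 - 102*g + 17)/(125*g^9 - 150*g^7 + 75*g^6 + 60*g^5 - 60*g^4 + 7*g^3 + 12*g^2 - 6*g + 1)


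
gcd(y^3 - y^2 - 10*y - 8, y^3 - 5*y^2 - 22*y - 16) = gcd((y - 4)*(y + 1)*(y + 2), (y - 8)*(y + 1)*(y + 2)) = y^2 + 3*y + 2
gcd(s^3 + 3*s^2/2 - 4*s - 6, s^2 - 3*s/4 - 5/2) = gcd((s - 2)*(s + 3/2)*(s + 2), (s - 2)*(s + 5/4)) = s - 2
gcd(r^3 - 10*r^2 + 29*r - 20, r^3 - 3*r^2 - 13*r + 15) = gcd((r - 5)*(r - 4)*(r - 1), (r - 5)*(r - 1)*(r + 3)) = r^2 - 6*r + 5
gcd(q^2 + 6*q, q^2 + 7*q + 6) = q + 6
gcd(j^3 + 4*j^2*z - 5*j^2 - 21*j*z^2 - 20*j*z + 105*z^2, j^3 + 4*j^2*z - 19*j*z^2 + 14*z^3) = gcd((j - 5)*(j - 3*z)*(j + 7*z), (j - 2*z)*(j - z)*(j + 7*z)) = j + 7*z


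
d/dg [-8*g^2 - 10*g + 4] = -16*g - 10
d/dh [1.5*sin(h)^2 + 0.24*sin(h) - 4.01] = (3.0*sin(h) + 0.24)*cos(h)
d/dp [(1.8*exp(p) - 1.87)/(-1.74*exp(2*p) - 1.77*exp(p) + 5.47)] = (3.132*exp(2*p) - 6.5076*exp(p) + 6.5361)*exp(p)/(3.0276*exp(4*p) + 6.1596*exp(3*p) - 15.9027*exp(2*p) - 19.3638*exp(p) + 29.9209)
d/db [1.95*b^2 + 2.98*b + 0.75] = 3.9*b + 2.98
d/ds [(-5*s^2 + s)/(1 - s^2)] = (s^2 - 10*s + 1)/(s^4 - 2*s^2 + 1)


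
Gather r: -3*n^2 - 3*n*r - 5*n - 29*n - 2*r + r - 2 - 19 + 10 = -3*n^2 - 34*n + r*(-3*n - 1) - 11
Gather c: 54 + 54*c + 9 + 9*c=63*c + 63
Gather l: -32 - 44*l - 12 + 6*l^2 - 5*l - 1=6*l^2 - 49*l - 45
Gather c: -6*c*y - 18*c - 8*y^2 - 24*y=c*(-6*y - 18) - 8*y^2 - 24*y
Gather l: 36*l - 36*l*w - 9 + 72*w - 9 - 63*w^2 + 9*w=l*(36 - 36*w) - 63*w^2 + 81*w - 18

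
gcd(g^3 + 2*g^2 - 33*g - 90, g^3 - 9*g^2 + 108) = g^2 - 3*g - 18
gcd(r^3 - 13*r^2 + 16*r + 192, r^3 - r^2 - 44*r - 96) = r^2 - 5*r - 24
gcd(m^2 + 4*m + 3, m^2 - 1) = m + 1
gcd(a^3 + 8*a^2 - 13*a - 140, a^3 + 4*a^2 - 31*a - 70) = a + 7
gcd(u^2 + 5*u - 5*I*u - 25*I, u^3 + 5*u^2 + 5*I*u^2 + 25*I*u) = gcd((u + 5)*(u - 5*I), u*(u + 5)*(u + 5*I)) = u + 5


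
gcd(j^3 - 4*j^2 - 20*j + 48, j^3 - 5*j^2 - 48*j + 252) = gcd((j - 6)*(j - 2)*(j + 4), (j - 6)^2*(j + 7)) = j - 6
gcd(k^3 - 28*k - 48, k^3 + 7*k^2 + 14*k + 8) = k^2 + 6*k + 8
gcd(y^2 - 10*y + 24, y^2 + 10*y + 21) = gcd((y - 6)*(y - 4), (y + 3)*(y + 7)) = 1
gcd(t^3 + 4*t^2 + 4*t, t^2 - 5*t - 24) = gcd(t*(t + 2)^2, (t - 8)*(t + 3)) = 1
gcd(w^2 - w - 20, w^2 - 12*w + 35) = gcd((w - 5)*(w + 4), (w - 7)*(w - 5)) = w - 5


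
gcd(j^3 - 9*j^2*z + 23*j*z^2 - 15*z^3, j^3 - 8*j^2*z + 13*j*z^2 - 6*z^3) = -j + z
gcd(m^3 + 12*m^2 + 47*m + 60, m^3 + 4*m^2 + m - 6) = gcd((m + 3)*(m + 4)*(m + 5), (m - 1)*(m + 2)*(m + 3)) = m + 3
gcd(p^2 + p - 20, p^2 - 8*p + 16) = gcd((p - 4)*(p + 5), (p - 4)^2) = p - 4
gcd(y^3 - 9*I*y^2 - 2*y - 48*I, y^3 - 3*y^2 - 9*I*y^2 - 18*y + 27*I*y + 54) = y - 3*I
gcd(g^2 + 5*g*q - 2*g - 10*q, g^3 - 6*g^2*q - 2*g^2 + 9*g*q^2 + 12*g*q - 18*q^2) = g - 2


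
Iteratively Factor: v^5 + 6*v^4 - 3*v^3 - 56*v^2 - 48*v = (v + 4)*(v^4 + 2*v^3 - 11*v^2 - 12*v) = (v + 1)*(v + 4)*(v^3 + v^2 - 12*v) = (v + 1)*(v + 4)^2*(v^2 - 3*v) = (v - 3)*(v + 1)*(v + 4)^2*(v)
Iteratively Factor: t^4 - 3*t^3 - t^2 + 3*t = (t - 3)*(t^3 - t) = (t - 3)*(t + 1)*(t^2 - t) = (t - 3)*(t - 1)*(t + 1)*(t)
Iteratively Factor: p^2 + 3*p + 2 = (p + 2)*(p + 1)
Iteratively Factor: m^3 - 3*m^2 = (m)*(m^2 - 3*m) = m*(m - 3)*(m)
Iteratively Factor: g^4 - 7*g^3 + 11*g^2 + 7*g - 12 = (g - 3)*(g^3 - 4*g^2 - g + 4) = (g - 3)*(g + 1)*(g^2 - 5*g + 4) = (g - 3)*(g - 1)*(g + 1)*(g - 4)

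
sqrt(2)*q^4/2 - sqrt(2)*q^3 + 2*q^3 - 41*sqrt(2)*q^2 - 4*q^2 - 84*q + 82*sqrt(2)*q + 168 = (q - 2)*(q - 6*sqrt(2))*(q + 7*sqrt(2))*(sqrt(2)*q/2 + 1)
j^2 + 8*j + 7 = (j + 1)*(j + 7)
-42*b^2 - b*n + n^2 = (-7*b + n)*(6*b + n)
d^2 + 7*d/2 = d*(d + 7/2)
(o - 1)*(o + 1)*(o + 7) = o^3 + 7*o^2 - o - 7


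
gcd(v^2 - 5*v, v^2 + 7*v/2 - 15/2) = 1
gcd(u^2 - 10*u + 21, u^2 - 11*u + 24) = u - 3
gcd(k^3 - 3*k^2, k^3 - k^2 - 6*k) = k^2 - 3*k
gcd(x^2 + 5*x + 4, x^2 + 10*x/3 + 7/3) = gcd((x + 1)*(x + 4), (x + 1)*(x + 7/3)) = x + 1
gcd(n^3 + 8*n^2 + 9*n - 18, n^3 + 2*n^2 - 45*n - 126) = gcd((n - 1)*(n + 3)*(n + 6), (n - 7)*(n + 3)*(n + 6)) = n^2 + 9*n + 18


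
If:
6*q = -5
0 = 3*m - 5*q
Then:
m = -25/18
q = -5/6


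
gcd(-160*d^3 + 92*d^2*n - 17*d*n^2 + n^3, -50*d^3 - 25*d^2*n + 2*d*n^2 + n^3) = 5*d - n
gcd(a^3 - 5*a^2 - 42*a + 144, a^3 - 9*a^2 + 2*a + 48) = a^2 - 11*a + 24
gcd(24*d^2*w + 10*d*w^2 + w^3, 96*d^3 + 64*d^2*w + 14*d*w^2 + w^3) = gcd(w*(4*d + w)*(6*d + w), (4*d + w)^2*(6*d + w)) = 24*d^2 + 10*d*w + w^2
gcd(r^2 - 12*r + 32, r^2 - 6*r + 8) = r - 4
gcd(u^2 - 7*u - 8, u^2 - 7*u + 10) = 1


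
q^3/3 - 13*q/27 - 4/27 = (q/3 + 1/3)*(q - 4/3)*(q + 1/3)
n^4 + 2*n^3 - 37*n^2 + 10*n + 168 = (n - 4)*(n - 3)*(n + 2)*(n + 7)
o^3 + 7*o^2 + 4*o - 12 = (o - 1)*(o + 2)*(o + 6)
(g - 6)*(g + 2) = g^2 - 4*g - 12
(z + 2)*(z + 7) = z^2 + 9*z + 14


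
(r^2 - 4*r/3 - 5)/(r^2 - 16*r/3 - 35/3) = (r - 3)/(r - 7)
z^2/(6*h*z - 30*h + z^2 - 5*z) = z^2/(6*h*z - 30*h + z^2 - 5*z)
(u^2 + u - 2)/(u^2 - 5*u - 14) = (u - 1)/(u - 7)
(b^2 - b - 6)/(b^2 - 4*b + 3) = (b + 2)/(b - 1)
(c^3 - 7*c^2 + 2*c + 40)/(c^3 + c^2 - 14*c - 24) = (c - 5)/(c + 3)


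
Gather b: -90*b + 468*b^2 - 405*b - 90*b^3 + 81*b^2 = -90*b^3 + 549*b^2 - 495*b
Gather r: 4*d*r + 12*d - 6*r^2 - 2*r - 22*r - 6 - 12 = 12*d - 6*r^2 + r*(4*d - 24) - 18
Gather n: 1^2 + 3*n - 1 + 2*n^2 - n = 2*n^2 + 2*n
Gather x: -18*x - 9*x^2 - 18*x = -9*x^2 - 36*x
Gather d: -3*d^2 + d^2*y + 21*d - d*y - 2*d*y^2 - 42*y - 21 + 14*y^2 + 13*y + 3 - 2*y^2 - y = d^2*(y - 3) + d*(-2*y^2 - y + 21) + 12*y^2 - 30*y - 18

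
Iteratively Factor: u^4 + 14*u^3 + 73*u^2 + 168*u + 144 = (u + 4)*(u^3 + 10*u^2 + 33*u + 36) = (u + 3)*(u + 4)*(u^2 + 7*u + 12) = (u + 3)^2*(u + 4)*(u + 4)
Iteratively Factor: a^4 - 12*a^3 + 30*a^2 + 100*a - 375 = (a - 5)*(a^3 - 7*a^2 - 5*a + 75) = (a - 5)^2*(a^2 - 2*a - 15) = (a - 5)^3*(a + 3)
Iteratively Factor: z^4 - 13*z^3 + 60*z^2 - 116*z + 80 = (z - 2)*(z^3 - 11*z^2 + 38*z - 40) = (z - 5)*(z - 2)*(z^2 - 6*z + 8) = (z - 5)*(z - 4)*(z - 2)*(z - 2)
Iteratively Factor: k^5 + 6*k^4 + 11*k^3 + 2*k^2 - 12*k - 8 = (k + 1)*(k^4 + 5*k^3 + 6*k^2 - 4*k - 8) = (k + 1)*(k + 2)*(k^3 + 3*k^2 - 4) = (k - 1)*(k + 1)*(k + 2)*(k^2 + 4*k + 4) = (k - 1)*(k + 1)*(k + 2)^2*(k + 2)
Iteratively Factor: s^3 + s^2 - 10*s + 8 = (s + 4)*(s^2 - 3*s + 2) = (s - 1)*(s + 4)*(s - 2)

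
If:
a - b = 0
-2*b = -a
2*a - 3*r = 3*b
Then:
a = 0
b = 0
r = 0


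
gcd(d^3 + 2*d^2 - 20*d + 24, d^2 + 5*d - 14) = d - 2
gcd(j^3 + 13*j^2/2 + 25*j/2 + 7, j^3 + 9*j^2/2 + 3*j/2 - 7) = j^2 + 11*j/2 + 7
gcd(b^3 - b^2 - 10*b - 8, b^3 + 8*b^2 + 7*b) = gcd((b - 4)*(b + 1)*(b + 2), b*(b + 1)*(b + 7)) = b + 1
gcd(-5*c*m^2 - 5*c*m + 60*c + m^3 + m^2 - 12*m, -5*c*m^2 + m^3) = 5*c - m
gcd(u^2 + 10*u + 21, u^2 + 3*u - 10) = 1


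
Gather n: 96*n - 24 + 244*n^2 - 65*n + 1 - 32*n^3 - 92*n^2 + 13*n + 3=-32*n^3 + 152*n^2 + 44*n - 20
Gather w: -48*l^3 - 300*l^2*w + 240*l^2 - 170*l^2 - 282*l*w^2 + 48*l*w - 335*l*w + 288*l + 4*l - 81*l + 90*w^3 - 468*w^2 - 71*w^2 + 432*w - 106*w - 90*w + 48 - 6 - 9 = -48*l^3 + 70*l^2 + 211*l + 90*w^3 + w^2*(-282*l - 539) + w*(-300*l^2 - 287*l + 236) + 33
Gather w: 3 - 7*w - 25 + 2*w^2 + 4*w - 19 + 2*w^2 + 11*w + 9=4*w^2 + 8*w - 32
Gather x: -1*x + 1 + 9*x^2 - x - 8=9*x^2 - 2*x - 7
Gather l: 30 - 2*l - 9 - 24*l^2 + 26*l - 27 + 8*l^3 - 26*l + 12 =8*l^3 - 24*l^2 - 2*l + 6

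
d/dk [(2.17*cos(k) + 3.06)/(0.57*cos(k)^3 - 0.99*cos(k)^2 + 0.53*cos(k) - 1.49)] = (2.4738*cos(k)^3 + 3.0843*cos(k)^2 - 6.0588*cos(k) + 4.8551)*sin(k)/(0.3249*cos(k)^6 - 1.1286*cos(k)^5 + 1.5843*cos(k)^4 - 2.748*cos(k)^3 + 3.2311*cos(k)^2 - 1.5794*cos(k) + 2.2201)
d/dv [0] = 0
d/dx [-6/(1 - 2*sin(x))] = -12*cos(x)/(2*sin(x) - 1)^2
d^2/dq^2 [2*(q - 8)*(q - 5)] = 4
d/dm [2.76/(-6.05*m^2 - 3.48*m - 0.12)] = (33.396*m + 9.6048)/(6.05*m^2 + 3.48*m + 0.12)^2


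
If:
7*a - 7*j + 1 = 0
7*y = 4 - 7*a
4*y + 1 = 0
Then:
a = 23/28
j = 27/28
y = -1/4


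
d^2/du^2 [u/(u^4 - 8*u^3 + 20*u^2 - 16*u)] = 4*(3*u^2 - 20*u + 34)/(u^7 - 20*u^6 + 168*u^5 - 768*u^4 + 2064*u^3 - 3264*u^2 + 2816*u - 1024)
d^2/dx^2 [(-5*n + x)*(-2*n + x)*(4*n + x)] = -6*n + 6*x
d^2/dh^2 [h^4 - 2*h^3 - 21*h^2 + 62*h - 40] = 12*h^2 - 12*h - 42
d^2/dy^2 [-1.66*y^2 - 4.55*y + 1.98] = -3.32000000000000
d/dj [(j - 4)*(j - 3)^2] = (j - 3)*(3*j - 11)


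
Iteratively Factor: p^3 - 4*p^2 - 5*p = (p - 5)*(p^2 + p) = p*(p - 5)*(p + 1)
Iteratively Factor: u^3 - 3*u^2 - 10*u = (u - 5)*(u^2 + 2*u) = u*(u - 5)*(u + 2)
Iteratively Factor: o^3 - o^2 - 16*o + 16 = (o - 4)*(o^2 + 3*o - 4) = (o - 4)*(o - 1)*(o + 4)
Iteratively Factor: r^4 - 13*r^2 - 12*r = (r - 4)*(r^3 + 4*r^2 + 3*r) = (r - 4)*(r + 1)*(r^2 + 3*r) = (r - 4)*(r + 1)*(r + 3)*(r)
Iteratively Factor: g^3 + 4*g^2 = (g)*(g^2 + 4*g) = g^2*(g + 4)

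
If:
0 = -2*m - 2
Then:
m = -1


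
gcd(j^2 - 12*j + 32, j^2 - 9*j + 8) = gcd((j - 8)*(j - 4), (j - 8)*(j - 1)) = j - 8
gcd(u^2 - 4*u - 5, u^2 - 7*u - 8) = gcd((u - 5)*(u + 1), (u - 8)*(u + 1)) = u + 1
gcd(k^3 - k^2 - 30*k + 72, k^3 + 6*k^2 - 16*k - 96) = k^2 + 2*k - 24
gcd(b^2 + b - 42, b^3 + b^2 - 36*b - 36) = b - 6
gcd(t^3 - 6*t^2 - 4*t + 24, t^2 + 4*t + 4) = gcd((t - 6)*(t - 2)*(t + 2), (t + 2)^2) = t + 2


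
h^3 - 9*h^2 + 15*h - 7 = (h - 7)*(h - 1)^2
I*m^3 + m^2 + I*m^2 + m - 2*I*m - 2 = (m + 2)*(m - I)*(I*m - I)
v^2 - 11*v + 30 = (v - 6)*(v - 5)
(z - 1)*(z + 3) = z^2 + 2*z - 3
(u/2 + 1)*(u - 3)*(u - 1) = u^3/2 - u^2 - 5*u/2 + 3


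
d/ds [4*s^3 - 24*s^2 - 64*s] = 12*s^2 - 48*s - 64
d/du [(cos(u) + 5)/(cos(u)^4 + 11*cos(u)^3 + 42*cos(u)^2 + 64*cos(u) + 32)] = 3*(cos(u)^3 + 10*cos(u)^2 + 29*cos(u) + 24)*sin(u)/((cos(u) + 1)^2*(cos(u) + 2)^2*(cos(u) + 4)^3)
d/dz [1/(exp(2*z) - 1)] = -1/(2*sinh(z)^2)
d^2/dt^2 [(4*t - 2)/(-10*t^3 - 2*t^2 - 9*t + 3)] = 4*(-600*t^5 + 480*t^4 + 332*t^3 - 78*t^2 + 108*t + 33)/(1000*t^9 + 600*t^8 + 2820*t^7 + 188*t^6 + 2178*t^5 - 1170*t^4 + 675*t^3 - 675*t^2 + 243*t - 27)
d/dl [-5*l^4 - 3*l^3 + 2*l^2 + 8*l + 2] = -20*l^3 - 9*l^2 + 4*l + 8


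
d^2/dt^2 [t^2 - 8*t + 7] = 2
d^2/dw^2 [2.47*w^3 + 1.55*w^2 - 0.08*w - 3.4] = 14.82*w + 3.1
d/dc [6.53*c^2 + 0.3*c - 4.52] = 13.06*c + 0.3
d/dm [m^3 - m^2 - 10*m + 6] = 3*m^2 - 2*m - 10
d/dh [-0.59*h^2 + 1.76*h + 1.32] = 1.76 - 1.18*h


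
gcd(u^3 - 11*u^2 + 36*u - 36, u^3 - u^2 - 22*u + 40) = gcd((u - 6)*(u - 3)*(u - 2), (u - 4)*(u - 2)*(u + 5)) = u - 2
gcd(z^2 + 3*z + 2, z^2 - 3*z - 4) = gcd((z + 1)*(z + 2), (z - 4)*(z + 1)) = z + 1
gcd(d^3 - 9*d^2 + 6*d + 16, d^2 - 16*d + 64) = d - 8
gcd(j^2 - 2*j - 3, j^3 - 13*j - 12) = j + 1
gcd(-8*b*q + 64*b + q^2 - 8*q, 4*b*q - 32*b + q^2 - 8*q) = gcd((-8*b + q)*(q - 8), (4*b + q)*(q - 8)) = q - 8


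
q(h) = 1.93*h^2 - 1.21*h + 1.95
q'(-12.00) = -47.53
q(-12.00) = 294.39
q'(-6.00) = -24.37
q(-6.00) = 78.69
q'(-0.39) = -2.72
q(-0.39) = 2.72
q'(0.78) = 1.80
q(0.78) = 2.18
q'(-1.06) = -5.30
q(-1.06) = 5.40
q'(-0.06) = -1.44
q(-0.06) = 2.03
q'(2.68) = 9.13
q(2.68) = 12.57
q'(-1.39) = -6.58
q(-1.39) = 7.36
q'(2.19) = 7.24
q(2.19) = 8.56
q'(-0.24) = -2.14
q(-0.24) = 2.35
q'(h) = 3.86*h - 1.21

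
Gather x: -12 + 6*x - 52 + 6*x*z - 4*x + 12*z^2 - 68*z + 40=x*(6*z + 2) + 12*z^2 - 68*z - 24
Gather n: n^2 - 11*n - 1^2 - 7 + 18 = n^2 - 11*n + 10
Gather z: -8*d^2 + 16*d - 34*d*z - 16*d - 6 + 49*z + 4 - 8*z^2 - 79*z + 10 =-8*d^2 - 8*z^2 + z*(-34*d - 30) + 8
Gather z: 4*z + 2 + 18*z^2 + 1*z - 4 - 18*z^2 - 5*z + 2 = 0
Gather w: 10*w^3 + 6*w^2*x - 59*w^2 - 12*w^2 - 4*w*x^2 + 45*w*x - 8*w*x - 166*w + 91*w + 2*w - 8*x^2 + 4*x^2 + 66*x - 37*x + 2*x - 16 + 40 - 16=10*w^3 + w^2*(6*x - 71) + w*(-4*x^2 + 37*x - 73) - 4*x^2 + 31*x + 8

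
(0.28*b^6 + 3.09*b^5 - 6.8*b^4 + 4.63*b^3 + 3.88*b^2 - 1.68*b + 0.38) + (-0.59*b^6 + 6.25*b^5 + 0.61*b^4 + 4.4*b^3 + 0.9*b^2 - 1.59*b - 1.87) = -0.31*b^6 + 9.34*b^5 - 6.19*b^4 + 9.03*b^3 + 4.78*b^2 - 3.27*b - 1.49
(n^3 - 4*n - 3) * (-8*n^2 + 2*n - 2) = -8*n^5 + 2*n^4 + 30*n^3 + 16*n^2 + 2*n + 6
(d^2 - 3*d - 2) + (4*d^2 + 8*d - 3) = 5*d^2 + 5*d - 5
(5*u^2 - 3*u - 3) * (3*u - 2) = 15*u^3 - 19*u^2 - 3*u + 6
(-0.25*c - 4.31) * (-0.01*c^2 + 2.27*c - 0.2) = 0.0025*c^3 - 0.5244*c^2 - 9.7337*c + 0.862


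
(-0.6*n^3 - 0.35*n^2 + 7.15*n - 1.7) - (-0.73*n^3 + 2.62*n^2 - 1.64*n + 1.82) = 0.13*n^3 - 2.97*n^2 + 8.79*n - 3.52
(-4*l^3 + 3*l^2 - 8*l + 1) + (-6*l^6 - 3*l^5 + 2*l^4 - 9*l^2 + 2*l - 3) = -6*l^6 - 3*l^5 + 2*l^4 - 4*l^3 - 6*l^2 - 6*l - 2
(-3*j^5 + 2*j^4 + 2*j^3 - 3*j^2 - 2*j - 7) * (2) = -6*j^5 + 4*j^4 + 4*j^3 - 6*j^2 - 4*j - 14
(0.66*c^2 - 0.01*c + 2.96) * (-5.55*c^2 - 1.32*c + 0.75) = -3.663*c^4 - 0.8157*c^3 - 15.9198*c^2 - 3.9147*c + 2.22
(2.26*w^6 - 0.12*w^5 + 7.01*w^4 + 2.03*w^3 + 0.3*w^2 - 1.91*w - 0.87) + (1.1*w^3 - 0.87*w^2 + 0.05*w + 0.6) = 2.26*w^6 - 0.12*w^5 + 7.01*w^4 + 3.13*w^3 - 0.57*w^2 - 1.86*w - 0.27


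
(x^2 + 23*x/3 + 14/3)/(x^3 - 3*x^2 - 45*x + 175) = (x + 2/3)/(x^2 - 10*x + 25)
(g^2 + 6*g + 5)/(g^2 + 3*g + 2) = (g + 5)/(g + 2)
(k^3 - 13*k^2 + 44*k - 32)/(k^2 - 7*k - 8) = (k^2 - 5*k + 4)/(k + 1)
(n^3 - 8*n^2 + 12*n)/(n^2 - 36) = n*(n - 2)/(n + 6)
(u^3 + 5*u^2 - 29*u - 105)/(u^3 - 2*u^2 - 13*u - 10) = (u^2 + 10*u + 21)/(u^2 + 3*u + 2)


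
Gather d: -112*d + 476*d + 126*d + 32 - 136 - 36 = 490*d - 140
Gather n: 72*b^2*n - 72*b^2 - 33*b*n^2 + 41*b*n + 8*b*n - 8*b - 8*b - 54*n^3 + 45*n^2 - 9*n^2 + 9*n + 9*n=-72*b^2 - 16*b - 54*n^3 + n^2*(36 - 33*b) + n*(72*b^2 + 49*b + 18)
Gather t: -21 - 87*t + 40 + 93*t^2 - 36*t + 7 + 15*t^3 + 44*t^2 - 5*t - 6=15*t^3 + 137*t^2 - 128*t + 20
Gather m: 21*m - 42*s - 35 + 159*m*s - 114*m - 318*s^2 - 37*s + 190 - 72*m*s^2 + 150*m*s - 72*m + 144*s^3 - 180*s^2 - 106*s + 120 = m*(-72*s^2 + 309*s - 165) + 144*s^3 - 498*s^2 - 185*s + 275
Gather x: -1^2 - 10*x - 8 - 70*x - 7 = -80*x - 16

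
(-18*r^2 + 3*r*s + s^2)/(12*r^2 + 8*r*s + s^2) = (-3*r + s)/(2*r + s)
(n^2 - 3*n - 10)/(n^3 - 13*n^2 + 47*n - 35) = (n + 2)/(n^2 - 8*n + 7)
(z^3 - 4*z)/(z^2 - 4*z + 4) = z*(z + 2)/(z - 2)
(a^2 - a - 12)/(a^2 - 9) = (a - 4)/(a - 3)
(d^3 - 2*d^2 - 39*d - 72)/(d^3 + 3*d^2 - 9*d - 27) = (d - 8)/(d - 3)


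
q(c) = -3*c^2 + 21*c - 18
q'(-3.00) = 39.00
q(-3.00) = -108.00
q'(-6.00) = 57.00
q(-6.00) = -252.00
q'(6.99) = -20.94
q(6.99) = -17.79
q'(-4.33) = 46.98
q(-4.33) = -165.18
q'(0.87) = 15.78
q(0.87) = -2.00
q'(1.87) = 9.78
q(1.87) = 10.78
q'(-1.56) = 30.36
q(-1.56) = -58.06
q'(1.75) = 10.50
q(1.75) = 9.56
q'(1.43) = 12.42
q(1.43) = 5.90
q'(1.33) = 13.02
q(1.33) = 4.62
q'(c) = 21 - 6*c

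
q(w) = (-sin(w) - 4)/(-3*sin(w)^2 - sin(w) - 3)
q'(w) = (6*sin(w)*cos(w) + cos(w))*(-sin(w) - 4)/(-3*sin(w)^2 - sin(w) - 3)^2 - cos(w)/(-3*sin(w)^2 - sin(w) - 3)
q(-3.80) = 0.97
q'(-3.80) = 0.59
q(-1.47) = 0.60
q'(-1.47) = 0.08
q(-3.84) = 0.95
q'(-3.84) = 0.57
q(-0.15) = 1.32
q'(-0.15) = 0.29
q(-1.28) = 0.63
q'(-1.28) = 0.24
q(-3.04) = 1.33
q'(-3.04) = -0.16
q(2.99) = 1.29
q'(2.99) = 0.45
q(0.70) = 0.95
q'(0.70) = -0.57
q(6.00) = 1.26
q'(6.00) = 0.60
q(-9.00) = 1.16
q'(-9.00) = -0.80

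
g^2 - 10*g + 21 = (g - 7)*(g - 3)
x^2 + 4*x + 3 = (x + 1)*(x + 3)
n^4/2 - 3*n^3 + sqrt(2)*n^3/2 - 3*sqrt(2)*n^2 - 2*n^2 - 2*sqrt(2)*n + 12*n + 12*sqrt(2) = (n/2 + 1)*(n - 6)*(n - 2)*(n + sqrt(2))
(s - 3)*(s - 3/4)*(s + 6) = s^3 + 9*s^2/4 - 81*s/4 + 27/2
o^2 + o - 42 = (o - 6)*(o + 7)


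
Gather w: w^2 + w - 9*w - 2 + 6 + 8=w^2 - 8*w + 12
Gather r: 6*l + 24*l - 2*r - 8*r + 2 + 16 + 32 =30*l - 10*r + 50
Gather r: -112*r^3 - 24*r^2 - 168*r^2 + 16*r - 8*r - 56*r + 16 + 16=-112*r^3 - 192*r^2 - 48*r + 32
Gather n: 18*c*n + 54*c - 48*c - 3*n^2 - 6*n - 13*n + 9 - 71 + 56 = 6*c - 3*n^2 + n*(18*c - 19) - 6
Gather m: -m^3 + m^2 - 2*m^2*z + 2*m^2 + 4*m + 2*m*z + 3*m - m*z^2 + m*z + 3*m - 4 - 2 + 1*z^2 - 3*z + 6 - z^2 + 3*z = -m^3 + m^2*(3 - 2*z) + m*(-z^2 + 3*z + 10)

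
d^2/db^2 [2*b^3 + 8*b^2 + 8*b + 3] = 12*b + 16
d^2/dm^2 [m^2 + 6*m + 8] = 2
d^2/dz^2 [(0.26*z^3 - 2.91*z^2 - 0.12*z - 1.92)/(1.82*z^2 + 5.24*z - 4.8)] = (2.1316282072803e-14*z^4 + 73.529872*z^3 - 229.926528*z^2 - 80.211456*z - 279.112704)/(6.028568*z^6 + 52.070928*z^5 + 102.219936*z^4 - 130.782016*z^3 - 269.59104*z^2 + 362.1888*z - 110.592)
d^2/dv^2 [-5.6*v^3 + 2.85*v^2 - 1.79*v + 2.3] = 5.7 - 33.6*v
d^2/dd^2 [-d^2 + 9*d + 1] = -2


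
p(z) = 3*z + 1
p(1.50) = 5.50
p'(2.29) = 3.00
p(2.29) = 7.87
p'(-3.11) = 3.00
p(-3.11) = -8.33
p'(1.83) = 3.00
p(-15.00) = -44.00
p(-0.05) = 0.85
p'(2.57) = 3.00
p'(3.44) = 3.00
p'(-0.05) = 3.00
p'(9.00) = 3.00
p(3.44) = 11.32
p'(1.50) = 3.00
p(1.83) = 6.49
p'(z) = 3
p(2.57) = 8.71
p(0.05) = 1.15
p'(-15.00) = 3.00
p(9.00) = 28.00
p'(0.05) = 3.00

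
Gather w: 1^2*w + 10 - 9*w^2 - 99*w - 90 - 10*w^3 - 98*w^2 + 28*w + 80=-10*w^3 - 107*w^2 - 70*w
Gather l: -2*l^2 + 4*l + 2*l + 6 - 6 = -2*l^2 + 6*l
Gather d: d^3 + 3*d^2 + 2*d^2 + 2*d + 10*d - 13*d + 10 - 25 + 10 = d^3 + 5*d^2 - d - 5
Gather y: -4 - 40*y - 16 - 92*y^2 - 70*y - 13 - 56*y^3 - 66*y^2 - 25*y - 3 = -56*y^3 - 158*y^2 - 135*y - 36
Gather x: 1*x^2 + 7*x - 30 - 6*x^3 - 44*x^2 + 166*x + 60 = -6*x^3 - 43*x^2 + 173*x + 30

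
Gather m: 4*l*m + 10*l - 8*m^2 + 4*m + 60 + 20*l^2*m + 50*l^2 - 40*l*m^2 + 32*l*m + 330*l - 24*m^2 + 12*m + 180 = 50*l^2 + 340*l + m^2*(-40*l - 32) + m*(20*l^2 + 36*l + 16) + 240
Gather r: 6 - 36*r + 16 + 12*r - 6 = 16 - 24*r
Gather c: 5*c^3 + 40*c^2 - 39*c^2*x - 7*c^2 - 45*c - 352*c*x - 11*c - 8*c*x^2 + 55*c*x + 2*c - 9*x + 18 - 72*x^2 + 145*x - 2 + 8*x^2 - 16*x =5*c^3 + c^2*(33 - 39*x) + c*(-8*x^2 - 297*x - 54) - 64*x^2 + 120*x + 16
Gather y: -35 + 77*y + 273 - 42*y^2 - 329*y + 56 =-42*y^2 - 252*y + 294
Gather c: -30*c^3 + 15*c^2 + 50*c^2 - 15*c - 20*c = -30*c^3 + 65*c^2 - 35*c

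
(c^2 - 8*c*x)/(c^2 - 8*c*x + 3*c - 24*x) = c/(c + 3)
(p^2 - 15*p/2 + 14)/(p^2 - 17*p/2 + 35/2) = (p - 4)/(p - 5)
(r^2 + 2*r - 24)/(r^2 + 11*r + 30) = (r - 4)/(r + 5)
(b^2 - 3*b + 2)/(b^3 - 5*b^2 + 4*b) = (b - 2)/(b*(b - 4))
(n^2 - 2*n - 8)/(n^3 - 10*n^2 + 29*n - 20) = (n + 2)/(n^2 - 6*n + 5)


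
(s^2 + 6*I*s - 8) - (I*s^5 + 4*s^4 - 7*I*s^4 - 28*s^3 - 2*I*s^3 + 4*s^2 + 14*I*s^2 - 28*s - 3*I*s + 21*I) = -I*s^5 - 4*s^4 + 7*I*s^4 + 28*s^3 + 2*I*s^3 - 3*s^2 - 14*I*s^2 + 28*s + 9*I*s - 8 - 21*I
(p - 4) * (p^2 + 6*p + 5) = p^3 + 2*p^2 - 19*p - 20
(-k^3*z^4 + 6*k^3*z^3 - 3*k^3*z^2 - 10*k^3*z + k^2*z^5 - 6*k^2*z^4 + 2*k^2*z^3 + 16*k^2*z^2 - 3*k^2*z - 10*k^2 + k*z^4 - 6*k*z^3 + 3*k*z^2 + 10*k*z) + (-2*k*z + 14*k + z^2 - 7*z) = -k^3*z^4 + 6*k^3*z^3 - 3*k^3*z^2 - 10*k^3*z + k^2*z^5 - 6*k^2*z^4 + 2*k^2*z^3 + 16*k^2*z^2 - 3*k^2*z - 10*k^2 + k*z^4 - 6*k*z^3 + 3*k*z^2 + 8*k*z + 14*k + z^2 - 7*z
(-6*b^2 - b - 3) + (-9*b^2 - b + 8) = -15*b^2 - 2*b + 5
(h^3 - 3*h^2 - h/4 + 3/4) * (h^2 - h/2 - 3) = h^5 - 7*h^4/2 - 7*h^3/4 + 79*h^2/8 + 3*h/8 - 9/4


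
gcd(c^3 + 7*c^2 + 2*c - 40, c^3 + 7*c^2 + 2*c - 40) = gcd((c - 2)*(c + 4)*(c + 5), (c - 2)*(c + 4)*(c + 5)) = c^3 + 7*c^2 + 2*c - 40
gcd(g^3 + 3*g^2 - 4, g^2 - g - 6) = g + 2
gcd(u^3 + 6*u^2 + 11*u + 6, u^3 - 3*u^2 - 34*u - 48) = u^2 + 5*u + 6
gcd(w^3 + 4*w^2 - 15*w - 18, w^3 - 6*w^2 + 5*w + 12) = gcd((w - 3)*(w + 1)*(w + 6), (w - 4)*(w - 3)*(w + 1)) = w^2 - 2*w - 3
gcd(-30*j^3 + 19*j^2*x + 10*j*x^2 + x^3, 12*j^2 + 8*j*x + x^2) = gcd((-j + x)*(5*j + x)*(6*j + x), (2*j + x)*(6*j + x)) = 6*j + x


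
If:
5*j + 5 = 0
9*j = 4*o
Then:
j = -1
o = -9/4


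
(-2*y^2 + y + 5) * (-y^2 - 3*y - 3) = 2*y^4 + 5*y^3 - 2*y^2 - 18*y - 15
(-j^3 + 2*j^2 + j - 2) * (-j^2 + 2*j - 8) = j^5 - 4*j^4 + 11*j^3 - 12*j^2 - 12*j + 16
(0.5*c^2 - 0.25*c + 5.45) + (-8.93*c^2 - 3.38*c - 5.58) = -8.43*c^2 - 3.63*c - 0.13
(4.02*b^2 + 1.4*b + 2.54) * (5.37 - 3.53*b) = -14.1906*b^3 + 16.6454*b^2 - 1.4482*b + 13.6398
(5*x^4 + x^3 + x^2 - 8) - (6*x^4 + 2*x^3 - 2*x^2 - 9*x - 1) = -x^4 - x^3 + 3*x^2 + 9*x - 7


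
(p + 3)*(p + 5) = p^2 + 8*p + 15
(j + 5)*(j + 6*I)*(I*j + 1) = I*j^3 - 5*j^2 + 5*I*j^2 - 25*j + 6*I*j + 30*I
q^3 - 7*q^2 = q^2*(q - 7)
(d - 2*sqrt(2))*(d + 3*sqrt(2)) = d^2 + sqrt(2)*d - 12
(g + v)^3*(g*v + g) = g^4*v + g^4 + 3*g^3*v^2 + 3*g^3*v + 3*g^2*v^3 + 3*g^2*v^2 + g*v^4 + g*v^3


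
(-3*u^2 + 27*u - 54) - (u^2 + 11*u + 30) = -4*u^2 + 16*u - 84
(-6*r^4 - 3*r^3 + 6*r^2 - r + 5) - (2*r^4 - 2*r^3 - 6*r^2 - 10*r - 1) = -8*r^4 - r^3 + 12*r^2 + 9*r + 6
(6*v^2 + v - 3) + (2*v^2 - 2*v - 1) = 8*v^2 - v - 4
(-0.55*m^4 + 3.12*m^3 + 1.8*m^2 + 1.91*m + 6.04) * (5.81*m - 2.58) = -3.1955*m^5 + 19.5462*m^4 + 2.4084*m^3 + 6.4531*m^2 + 30.1646*m - 15.5832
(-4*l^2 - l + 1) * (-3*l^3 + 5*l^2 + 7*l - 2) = 12*l^5 - 17*l^4 - 36*l^3 + 6*l^2 + 9*l - 2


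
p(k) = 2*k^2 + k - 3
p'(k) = 4*k + 1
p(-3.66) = 20.13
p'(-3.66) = -13.64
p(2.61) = 13.23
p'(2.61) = 11.44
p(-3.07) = 12.78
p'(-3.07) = -11.28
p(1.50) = 3.00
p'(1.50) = 7.00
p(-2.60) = 7.92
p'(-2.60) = -9.40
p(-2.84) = 10.29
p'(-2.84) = -10.36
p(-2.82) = 10.08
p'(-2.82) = -10.28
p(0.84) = -0.75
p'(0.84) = 4.36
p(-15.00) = 432.00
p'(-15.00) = -59.00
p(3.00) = 18.00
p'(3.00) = 13.00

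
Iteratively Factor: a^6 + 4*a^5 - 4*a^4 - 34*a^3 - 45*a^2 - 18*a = (a)*(a^5 + 4*a^4 - 4*a^3 - 34*a^2 - 45*a - 18) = a*(a + 3)*(a^4 + a^3 - 7*a^2 - 13*a - 6) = a*(a - 3)*(a + 3)*(a^3 + 4*a^2 + 5*a + 2) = a*(a - 3)*(a + 2)*(a + 3)*(a^2 + 2*a + 1) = a*(a - 3)*(a + 1)*(a + 2)*(a + 3)*(a + 1)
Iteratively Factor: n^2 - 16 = (n + 4)*(n - 4)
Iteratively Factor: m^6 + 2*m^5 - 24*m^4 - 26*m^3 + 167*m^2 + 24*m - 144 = (m - 3)*(m^5 + 5*m^4 - 9*m^3 - 53*m^2 + 8*m + 48) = (m - 3)*(m + 4)*(m^4 + m^3 - 13*m^2 - m + 12) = (m - 3)*(m - 1)*(m + 4)*(m^3 + 2*m^2 - 11*m - 12) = (m - 3)^2*(m - 1)*(m + 4)*(m^2 + 5*m + 4) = (m - 3)^2*(m - 1)*(m + 4)^2*(m + 1)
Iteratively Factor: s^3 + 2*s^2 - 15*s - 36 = (s + 3)*(s^2 - s - 12) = (s - 4)*(s + 3)*(s + 3)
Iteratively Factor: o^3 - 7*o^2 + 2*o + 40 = (o + 2)*(o^2 - 9*o + 20) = (o - 4)*(o + 2)*(o - 5)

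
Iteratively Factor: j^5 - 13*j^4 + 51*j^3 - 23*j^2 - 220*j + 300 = (j - 3)*(j^4 - 10*j^3 + 21*j^2 + 40*j - 100) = (j - 5)*(j - 3)*(j^3 - 5*j^2 - 4*j + 20) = (j - 5)*(j - 3)*(j - 2)*(j^2 - 3*j - 10) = (j - 5)*(j - 3)*(j - 2)*(j + 2)*(j - 5)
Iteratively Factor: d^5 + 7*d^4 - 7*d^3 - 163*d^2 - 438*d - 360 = (d - 5)*(d^4 + 12*d^3 + 53*d^2 + 102*d + 72) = (d - 5)*(d + 2)*(d^3 + 10*d^2 + 33*d + 36) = (d - 5)*(d + 2)*(d + 3)*(d^2 + 7*d + 12) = (d - 5)*(d + 2)*(d + 3)*(d + 4)*(d + 3)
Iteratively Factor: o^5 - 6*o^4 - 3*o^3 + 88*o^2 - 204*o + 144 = (o - 3)*(o^4 - 3*o^3 - 12*o^2 + 52*o - 48) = (o - 3)^2*(o^3 - 12*o + 16) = (o - 3)^2*(o - 2)*(o^2 + 2*o - 8) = (o - 3)^2*(o - 2)^2*(o + 4)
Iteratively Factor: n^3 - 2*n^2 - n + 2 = (n - 2)*(n^2 - 1) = (n - 2)*(n - 1)*(n + 1)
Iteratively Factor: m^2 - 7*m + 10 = (m - 5)*(m - 2)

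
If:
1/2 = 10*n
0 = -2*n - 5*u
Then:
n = 1/20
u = -1/50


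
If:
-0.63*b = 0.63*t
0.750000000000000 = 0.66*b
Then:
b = 1.14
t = -1.14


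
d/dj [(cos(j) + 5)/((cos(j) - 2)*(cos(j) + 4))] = (cos(j)^2 + 10*cos(j) + 18)*sin(j)/((cos(j) - 2)^2*(cos(j) + 4)^2)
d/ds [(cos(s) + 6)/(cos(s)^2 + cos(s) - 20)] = (cos(s)^2 + 12*cos(s) + 26)*sin(s)/(cos(s)^2 + cos(s) - 20)^2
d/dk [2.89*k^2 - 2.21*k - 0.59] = 5.78*k - 2.21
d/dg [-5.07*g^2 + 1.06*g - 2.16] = 1.06 - 10.14*g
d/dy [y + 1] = 1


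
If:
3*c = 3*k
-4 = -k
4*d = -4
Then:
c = 4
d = -1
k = 4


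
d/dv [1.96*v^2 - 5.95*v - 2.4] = 3.92*v - 5.95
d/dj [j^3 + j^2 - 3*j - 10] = 3*j^2 + 2*j - 3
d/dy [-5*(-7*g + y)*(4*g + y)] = 15*g - 10*y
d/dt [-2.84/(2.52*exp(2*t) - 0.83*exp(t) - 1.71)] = (14.3136*exp(t) - 2.3572)*exp(t)/(-2.52*exp(2*t) + 0.83*exp(t) + 1.71)^2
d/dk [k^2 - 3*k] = 2*k - 3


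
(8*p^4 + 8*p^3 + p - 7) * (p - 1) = 8*p^5 - 8*p^3 + p^2 - 8*p + 7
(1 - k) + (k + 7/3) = 10/3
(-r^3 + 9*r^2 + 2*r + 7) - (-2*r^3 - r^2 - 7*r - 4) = r^3 + 10*r^2 + 9*r + 11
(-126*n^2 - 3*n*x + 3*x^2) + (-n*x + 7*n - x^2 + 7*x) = -126*n^2 - 4*n*x + 7*n + 2*x^2 + 7*x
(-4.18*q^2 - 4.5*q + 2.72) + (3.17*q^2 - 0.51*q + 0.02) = -1.01*q^2 - 5.01*q + 2.74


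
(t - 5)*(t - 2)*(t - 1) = t^3 - 8*t^2 + 17*t - 10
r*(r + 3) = r^2 + 3*r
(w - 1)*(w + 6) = w^2 + 5*w - 6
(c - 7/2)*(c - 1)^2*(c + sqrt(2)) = c^4 - 11*c^3/2 + sqrt(2)*c^3 - 11*sqrt(2)*c^2/2 + 8*c^2 - 7*c/2 + 8*sqrt(2)*c - 7*sqrt(2)/2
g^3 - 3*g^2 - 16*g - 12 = (g - 6)*(g + 1)*(g + 2)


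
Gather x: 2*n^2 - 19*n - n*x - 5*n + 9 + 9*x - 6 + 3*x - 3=2*n^2 - 24*n + x*(12 - n)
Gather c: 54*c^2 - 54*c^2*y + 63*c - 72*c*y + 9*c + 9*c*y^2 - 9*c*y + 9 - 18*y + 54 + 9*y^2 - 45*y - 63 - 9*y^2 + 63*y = c^2*(54 - 54*y) + c*(9*y^2 - 81*y + 72)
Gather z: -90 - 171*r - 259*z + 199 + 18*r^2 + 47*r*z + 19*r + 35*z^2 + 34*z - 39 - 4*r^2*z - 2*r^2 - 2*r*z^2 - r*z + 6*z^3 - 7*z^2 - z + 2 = 16*r^2 - 152*r + 6*z^3 + z^2*(28 - 2*r) + z*(-4*r^2 + 46*r - 226) + 72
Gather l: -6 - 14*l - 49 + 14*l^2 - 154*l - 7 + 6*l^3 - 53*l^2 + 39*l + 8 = 6*l^3 - 39*l^2 - 129*l - 54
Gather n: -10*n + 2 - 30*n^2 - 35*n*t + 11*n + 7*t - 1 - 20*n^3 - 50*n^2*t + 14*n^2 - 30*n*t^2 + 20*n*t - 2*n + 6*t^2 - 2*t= -20*n^3 + n^2*(-50*t - 16) + n*(-30*t^2 - 15*t - 1) + 6*t^2 + 5*t + 1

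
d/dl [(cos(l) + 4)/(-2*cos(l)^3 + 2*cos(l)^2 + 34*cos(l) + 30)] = (13*cos(l) - 11*cos(2*l) - cos(3*l) + 95)*sin(l)/(4*(-cos(l)^3 + cos(l)^2 + 17*cos(l) + 15)^2)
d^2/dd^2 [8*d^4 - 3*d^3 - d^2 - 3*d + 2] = 96*d^2 - 18*d - 2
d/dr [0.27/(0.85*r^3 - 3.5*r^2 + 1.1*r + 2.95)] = (-0.6885*r^2 + 1.89*r - 0.297)/(0.85*r^3 - 3.5*r^2 + 1.1*r + 2.95)^2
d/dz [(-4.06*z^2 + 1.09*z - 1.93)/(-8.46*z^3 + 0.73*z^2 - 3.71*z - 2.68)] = (-34.3476*z^4 + 18.4428*z^3 - 34.7165*z^2 + 24.5794*z - 10.0815)/(71.5716*z^6 - 12.3516*z^5 + 63.3061*z^4 + 39.929*z^3 + 9.8513*z^2 + 19.8856*z + 7.1824)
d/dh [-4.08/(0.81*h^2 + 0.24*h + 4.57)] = (6.6096*h + 0.9792)/(0.81*h^2 + 0.24*h + 4.57)^2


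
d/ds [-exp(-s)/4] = exp(-s)/4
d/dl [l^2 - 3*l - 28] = 2*l - 3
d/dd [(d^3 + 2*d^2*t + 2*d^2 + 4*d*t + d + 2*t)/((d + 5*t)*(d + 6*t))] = (d^4 + 22*d^3*t + 112*d^2*t^2 + 18*d^2*t - d^2 + 120*d*t^3 + 120*d*t^2 - 4*d*t + 120*t^3 + 8*t^2)/(d^4 + 22*d^3*t + 181*d^2*t^2 + 660*d*t^3 + 900*t^4)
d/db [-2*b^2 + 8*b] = 8 - 4*b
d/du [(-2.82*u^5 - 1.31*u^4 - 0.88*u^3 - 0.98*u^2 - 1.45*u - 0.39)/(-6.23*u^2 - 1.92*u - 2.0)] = (52.7058*u^6 + 37.9802*u^5 + 41.228*u^4 + 13.8592*u^3 - 1.8719*u^2 - 0.939400000000001*u + 2.1512)/(38.8129*u^4 + 23.9232*u^3 + 28.6064*u^2 + 7.68*u + 4.0)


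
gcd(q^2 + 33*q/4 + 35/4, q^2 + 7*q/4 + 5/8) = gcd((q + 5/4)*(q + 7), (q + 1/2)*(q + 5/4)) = q + 5/4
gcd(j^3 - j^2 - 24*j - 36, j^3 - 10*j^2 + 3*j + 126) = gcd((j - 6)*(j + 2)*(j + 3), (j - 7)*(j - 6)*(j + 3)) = j^2 - 3*j - 18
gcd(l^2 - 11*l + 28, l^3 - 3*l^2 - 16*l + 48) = l - 4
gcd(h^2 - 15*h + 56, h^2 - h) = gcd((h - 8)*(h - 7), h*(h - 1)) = 1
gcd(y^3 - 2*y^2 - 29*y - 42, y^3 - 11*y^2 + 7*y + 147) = y^2 - 4*y - 21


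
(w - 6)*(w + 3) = w^2 - 3*w - 18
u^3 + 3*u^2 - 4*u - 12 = (u - 2)*(u + 2)*(u + 3)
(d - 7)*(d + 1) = d^2 - 6*d - 7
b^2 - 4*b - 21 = (b - 7)*(b + 3)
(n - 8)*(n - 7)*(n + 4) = n^3 - 11*n^2 - 4*n + 224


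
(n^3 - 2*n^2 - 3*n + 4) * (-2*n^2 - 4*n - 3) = -2*n^5 + 11*n^3 + 10*n^2 - 7*n - 12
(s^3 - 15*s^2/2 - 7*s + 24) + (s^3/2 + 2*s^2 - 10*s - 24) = 3*s^3/2 - 11*s^2/2 - 17*s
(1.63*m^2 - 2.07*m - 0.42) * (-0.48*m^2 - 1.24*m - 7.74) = -0.7824*m^4 - 1.0276*m^3 - 9.8478*m^2 + 16.5426*m + 3.2508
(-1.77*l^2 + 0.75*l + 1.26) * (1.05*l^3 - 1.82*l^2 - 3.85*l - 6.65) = -1.8585*l^5 + 4.0089*l^4 + 6.7725*l^3 + 6.5898*l^2 - 9.8385*l - 8.379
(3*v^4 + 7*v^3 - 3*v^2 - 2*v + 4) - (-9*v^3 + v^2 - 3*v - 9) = 3*v^4 + 16*v^3 - 4*v^2 + v + 13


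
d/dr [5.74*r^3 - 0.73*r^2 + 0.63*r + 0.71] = 17.22*r^2 - 1.46*r + 0.63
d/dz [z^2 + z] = 2*z + 1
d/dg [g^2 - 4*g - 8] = 2*g - 4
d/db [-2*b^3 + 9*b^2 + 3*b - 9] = -6*b^2 + 18*b + 3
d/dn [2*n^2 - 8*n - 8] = 4*n - 8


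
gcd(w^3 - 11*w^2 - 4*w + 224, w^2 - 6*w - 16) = w - 8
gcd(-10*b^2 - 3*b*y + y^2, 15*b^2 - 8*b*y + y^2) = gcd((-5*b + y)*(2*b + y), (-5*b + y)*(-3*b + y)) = -5*b + y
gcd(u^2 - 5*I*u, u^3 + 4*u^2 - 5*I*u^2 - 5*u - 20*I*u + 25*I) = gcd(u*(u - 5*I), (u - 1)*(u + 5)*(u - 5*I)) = u - 5*I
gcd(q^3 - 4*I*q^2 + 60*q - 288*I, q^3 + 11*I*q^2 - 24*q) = q + 8*I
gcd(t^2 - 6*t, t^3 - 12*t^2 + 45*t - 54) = t - 6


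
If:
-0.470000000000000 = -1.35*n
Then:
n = 0.35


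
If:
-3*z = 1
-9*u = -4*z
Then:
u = -4/27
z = -1/3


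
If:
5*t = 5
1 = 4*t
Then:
No Solution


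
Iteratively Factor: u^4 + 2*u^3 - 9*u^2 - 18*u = (u)*(u^3 + 2*u^2 - 9*u - 18) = u*(u + 2)*(u^2 - 9) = u*(u - 3)*(u + 2)*(u + 3)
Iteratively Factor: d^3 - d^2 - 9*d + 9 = (d + 3)*(d^2 - 4*d + 3) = (d - 1)*(d + 3)*(d - 3)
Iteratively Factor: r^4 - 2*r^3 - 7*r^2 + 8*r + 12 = (r + 2)*(r^3 - 4*r^2 + r + 6) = (r - 2)*(r + 2)*(r^2 - 2*r - 3) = (r - 3)*(r - 2)*(r + 2)*(r + 1)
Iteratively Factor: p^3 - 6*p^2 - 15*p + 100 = (p - 5)*(p^2 - p - 20) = (p - 5)^2*(p + 4)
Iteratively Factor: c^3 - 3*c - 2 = (c + 1)*(c^2 - c - 2) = (c - 2)*(c + 1)*(c + 1)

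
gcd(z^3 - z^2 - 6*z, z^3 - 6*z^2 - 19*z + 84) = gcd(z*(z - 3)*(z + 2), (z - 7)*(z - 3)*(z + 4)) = z - 3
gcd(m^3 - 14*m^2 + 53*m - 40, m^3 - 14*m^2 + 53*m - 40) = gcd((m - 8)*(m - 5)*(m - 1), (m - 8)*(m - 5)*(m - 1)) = m^3 - 14*m^2 + 53*m - 40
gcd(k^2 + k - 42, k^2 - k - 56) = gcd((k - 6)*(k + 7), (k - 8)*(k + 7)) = k + 7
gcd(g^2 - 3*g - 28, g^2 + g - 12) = g + 4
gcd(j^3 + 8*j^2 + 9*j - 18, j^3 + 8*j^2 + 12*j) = j + 6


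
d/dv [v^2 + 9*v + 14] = 2*v + 9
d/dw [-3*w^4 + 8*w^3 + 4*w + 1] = -12*w^3 + 24*w^2 + 4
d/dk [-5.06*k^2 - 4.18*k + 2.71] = -10.12*k - 4.18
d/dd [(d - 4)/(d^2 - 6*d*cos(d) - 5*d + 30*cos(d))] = (-6*d^2*sin(d) - d^2 + 54*d*sin(d) + 8*d - 120*sin(d) + 6*cos(d) - 20)/((d - 5)^2*(d - 6*cos(d))^2)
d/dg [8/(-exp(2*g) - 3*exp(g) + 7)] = (16*exp(g) + 24)*exp(g)/(exp(2*g) + 3*exp(g) - 7)^2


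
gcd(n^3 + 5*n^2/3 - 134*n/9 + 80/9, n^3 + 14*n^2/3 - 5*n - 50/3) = n + 5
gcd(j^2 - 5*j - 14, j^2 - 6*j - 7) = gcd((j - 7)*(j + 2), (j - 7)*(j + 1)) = j - 7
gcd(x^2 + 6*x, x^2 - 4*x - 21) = 1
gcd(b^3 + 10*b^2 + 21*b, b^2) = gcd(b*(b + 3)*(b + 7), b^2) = b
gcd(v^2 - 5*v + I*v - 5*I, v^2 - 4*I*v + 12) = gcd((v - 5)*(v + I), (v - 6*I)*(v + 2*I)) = 1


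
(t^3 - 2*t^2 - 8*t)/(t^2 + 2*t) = t - 4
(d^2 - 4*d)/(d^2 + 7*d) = (d - 4)/(d + 7)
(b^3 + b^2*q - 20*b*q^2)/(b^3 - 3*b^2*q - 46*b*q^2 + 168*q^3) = b*(-b - 5*q)/(-b^2 - b*q + 42*q^2)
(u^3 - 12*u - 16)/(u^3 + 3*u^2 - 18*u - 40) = (u + 2)/(u + 5)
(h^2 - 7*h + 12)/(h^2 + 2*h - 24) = (h - 3)/(h + 6)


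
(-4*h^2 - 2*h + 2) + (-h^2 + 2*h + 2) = 4 - 5*h^2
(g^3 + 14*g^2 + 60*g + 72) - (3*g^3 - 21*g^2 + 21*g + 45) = -2*g^3 + 35*g^2 + 39*g + 27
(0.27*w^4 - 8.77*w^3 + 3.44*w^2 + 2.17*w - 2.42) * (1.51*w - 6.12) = 0.4077*w^5 - 14.8951*w^4 + 58.8668*w^3 - 17.7761*w^2 - 16.9346*w + 14.8104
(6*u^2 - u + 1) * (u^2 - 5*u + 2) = 6*u^4 - 31*u^3 + 18*u^2 - 7*u + 2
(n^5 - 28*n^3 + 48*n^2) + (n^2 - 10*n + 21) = n^5 - 28*n^3 + 49*n^2 - 10*n + 21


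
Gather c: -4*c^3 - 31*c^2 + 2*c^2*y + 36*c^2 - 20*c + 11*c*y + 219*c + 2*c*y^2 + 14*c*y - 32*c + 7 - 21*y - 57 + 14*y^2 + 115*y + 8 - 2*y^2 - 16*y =-4*c^3 + c^2*(2*y + 5) + c*(2*y^2 + 25*y + 167) + 12*y^2 + 78*y - 42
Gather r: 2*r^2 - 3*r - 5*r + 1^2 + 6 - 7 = 2*r^2 - 8*r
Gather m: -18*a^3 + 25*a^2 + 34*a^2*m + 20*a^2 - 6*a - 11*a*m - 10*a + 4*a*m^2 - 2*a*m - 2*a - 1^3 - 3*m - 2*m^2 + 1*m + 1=-18*a^3 + 45*a^2 - 18*a + m^2*(4*a - 2) + m*(34*a^2 - 13*a - 2)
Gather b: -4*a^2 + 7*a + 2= -4*a^2 + 7*a + 2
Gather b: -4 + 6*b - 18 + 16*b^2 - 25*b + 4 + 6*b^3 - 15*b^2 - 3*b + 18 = 6*b^3 + b^2 - 22*b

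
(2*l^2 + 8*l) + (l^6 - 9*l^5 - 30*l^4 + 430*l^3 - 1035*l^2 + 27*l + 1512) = l^6 - 9*l^5 - 30*l^4 + 430*l^3 - 1033*l^2 + 35*l + 1512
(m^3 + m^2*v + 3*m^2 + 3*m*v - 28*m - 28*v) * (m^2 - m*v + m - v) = m^5 + 4*m^4 - m^3*v^2 - 25*m^3 - 4*m^2*v^2 - 28*m^2 + 25*m*v^2 + 28*v^2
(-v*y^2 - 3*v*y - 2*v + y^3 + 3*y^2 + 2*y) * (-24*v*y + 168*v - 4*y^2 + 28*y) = 24*v^2*y^3 - 96*v^2*y^2 - 456*v^2*y - 336*v^2 - 20*v*y^4 + 80*v*y^3 + 380*v*y^2 + 280*v*y - 4*y^5 + 16*y^4 + 76*y^3 + 56*y^2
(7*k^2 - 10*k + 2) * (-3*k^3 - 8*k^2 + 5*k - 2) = -21*k^5 - 26*k^4 + 109*k^3 - 80*k^2 + 30*k - 4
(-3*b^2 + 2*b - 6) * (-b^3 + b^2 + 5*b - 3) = 3*b^5 - 5*b^4 - 7*b^3 + 13*b^2 - 36*b + 18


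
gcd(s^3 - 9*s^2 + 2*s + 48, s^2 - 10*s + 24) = 1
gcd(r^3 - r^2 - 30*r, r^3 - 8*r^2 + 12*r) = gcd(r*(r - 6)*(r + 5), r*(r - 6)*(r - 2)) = r^2 - 6*r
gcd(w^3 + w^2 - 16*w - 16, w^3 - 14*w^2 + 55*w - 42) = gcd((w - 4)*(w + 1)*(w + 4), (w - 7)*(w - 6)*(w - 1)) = 1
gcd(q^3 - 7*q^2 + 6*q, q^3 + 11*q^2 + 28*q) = q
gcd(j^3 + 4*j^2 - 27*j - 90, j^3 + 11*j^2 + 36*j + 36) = j^2 + 9*j + 18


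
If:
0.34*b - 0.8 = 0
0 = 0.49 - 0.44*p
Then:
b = 2.35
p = 1.11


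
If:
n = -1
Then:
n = -1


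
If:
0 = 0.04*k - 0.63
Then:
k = 15.75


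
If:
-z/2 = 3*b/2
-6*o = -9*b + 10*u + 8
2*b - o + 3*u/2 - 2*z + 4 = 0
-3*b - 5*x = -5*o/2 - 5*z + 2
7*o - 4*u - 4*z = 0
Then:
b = -648/2077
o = -128/2077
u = -2168/2077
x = 1438/2077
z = 1944/2077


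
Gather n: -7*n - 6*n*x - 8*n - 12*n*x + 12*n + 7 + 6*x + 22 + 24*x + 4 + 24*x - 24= n*(-18*x - 3) + 54*x + 9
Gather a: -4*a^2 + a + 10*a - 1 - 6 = -4*a^2 + 11*a - 7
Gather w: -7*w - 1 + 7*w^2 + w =7*w^2 - 6*w - 1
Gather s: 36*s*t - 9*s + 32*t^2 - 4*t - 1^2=s*(36*t - 9) + 32*t^2 - 4*t - 1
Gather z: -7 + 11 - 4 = 0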